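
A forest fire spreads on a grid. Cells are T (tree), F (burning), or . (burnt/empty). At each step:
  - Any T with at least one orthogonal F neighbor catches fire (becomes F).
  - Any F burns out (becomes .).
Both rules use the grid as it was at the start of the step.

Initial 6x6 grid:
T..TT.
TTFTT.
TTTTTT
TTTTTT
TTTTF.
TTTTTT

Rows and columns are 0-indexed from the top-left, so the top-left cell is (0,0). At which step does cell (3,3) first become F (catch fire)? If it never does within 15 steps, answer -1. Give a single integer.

Step 1: cell (3,3)='T' (+6 fires, +2 burnt)
Step 2: cell (3,3)='F' (+12 fires, +6 burnt)
  -> target ignites at step 2
Step 3: cell (3,3)='.' (+7 fires, +12 burnt)
Step 4: cell (3,3)='.' (+3 fires, +7 burnt)
Step 5: cell (3,3)='.' (+1 fires, +3 burnt)
Step 6: cell (3,3)='.' (+0 fires, +1 burnt)
  fire out at step 6

2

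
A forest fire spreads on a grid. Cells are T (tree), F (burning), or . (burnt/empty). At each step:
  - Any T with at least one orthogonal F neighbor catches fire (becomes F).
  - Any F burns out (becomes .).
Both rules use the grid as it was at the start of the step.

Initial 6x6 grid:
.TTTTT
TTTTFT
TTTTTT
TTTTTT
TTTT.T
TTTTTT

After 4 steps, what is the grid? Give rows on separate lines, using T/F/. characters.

Step 1: 4 trees catch fire, 1 burn out
  .TTTFT
  TTTF.F
  TTTTFT
  TTTTTT
  TTTT.T
  TTTTTT
Step 2: 6 trees catch fire, 4 burn out
  .TTF.F
  TTF...
  TTTF.F
  TTTTFT
  TTTT.T
  TTTTTT
Step 3: 5 trees catch fire, 6 burn out
  .TF...
  TF....
  TTF...
  TTTF.F
  TTTT.T
  TTTTTT
Step 4: 6 trees catch fire, 5 burn out
  .F....
  F.....
  TF....
  TTF...
  TTTF.F
  TTTTTT

.F....
F.....
TF....
TTF...
TTTF.F
TTTTTT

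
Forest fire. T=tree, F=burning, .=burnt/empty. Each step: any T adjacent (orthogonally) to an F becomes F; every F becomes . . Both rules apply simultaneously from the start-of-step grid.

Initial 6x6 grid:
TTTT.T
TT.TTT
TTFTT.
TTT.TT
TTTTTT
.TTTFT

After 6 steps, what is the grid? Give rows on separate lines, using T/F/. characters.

Step 1: 6 trees catch fire, 2 burn out
  TTTT.T
  TT.TTT
  TF.FT.
  TTF.TT
  TTTTFT
  .TTF.F
Step 2: 10 trees catch fire, 6 burn out
  TTTT.T
  TF.FTT
  F...F.
  TF..FT
  TTFF.F
  .TF...
Step 3: 8 trees catch fire, 10 burn out
  TFTF.T
  F...FT
  ......
  F....F
  TF....
  .F....
Step 4: 4 trees catch fire, 8 burn out
  F.F..T
  .....F
  ......
  ......
  F.....
  ......
Step 5: 1 trees catch fire, 4 burn out
  .....F
  ......
  ......
  ......
  ......
  ......
Step 6: 0 trees catch fire, 1 burn out
  ......
  ......
  ......
  ......
  ......
  ......

......
......
......
......
......
......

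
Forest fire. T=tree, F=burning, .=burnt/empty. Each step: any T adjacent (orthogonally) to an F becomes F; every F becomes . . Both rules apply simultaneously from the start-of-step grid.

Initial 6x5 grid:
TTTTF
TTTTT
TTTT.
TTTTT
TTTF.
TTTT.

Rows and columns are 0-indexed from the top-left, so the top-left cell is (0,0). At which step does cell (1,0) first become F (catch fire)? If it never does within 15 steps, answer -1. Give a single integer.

Step 1: cell (1,0)='T' (+5 fires, +2 burnt)
Step 2: cell (1,0)='T' (+7 fires, +5 burnt)
Step 3: cell (1,0)='T' (+6 fires, +7 burnt)
Step 4: cell (1,0)='T' (+5 fires, +6 burnt)
Step 5: cell (1,0)='F' (+2 fires, +5 burnt)
  -> target ignites at step 5
Step 6: cell (1,0)='.' (+0 fires, +2 burnt)
  fire out at step 6

5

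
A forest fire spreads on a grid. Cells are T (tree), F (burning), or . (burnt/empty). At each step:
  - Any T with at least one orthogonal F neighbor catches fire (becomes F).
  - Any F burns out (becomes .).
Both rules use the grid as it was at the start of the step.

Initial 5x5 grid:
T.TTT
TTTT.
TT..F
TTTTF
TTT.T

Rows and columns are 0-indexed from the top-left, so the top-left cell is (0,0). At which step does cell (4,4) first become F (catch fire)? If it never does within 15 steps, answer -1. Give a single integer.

Step 1: cell (4,4)='F' (+2 fires, +2 burnt)
  -> target ignites at step 1
Step 2: cell (4,4)='.' (+1 fires, +2 burnt)
Step 3: cell (4,4)='.' (+2 fires, +1 burnt)
Step 4: cell (4,4)='.' (+3 fires, +2 burnt)
Step 5: cell (4,4)='.' (+3 fires, +3 burnt)
Step 6: cell (4,4)='.' (+2 fires, +3 burnt)
Step 7: cell (4,4)='.' (+3 fires, +2 burnt)
Step 8: cell (4,4)='.' (+1 fires, +3 burnt)
Step 9: cell (4,4)='.' (+1 fires, +1 burnt)
Step 10: cell (4,4)='.' (+0 fires, +1 burnt)
  fire out at step 10

1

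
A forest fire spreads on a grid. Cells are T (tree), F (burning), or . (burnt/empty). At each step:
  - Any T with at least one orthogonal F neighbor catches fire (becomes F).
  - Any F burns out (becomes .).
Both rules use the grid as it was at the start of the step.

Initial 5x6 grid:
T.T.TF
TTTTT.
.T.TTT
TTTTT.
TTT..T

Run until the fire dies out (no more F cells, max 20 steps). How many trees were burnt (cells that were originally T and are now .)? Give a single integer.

Answer: 20

Derivation:
Step 1: +1 fires, +1 burnt (F count now 1)
Step 2: +1 fires, +1 burnt (F count now 1)
Step 3: +2 fires, +1 burnt (F count now 2)
Step 4: +4 fires, +2 burnt (F count now 4)
Step 5: +3 fires, +4 burnt (F count now 3)
Step 6: +3 fires, +3 burnt (F count now 3)
Step 7: +3 fires, +3 burnt (F count now 3)
Step 8: +2 fires, +3 burnt (F count now 2)
Step 9: +1 fires, +2 burnt (F count now 1)
Step 10: +0 fires, +1 burnt (F count now 0)
Fire out after step 10
Initially T: 21, now '.': 29
Total burnt (originally-T cells now '.'): 20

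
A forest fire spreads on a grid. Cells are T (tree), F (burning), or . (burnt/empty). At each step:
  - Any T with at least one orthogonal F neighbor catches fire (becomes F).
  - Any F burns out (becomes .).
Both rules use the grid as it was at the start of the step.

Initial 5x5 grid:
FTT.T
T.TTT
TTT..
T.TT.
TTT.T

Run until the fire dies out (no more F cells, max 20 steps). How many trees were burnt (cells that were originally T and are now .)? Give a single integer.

Answer: 16

Derivation:
Step 1: +2 fires, +1 burnt (F count now 2)
Step 2: +2 fires, +2 burnt (F count now 2)
Step 3: +3 fires, +2 burnt (F count now 3)
Step 4: +3 fires, +3 burnt (F count now 3)
Step 5: +3 fires, +3 burnt (F count now 3)
Step 6: +3 fires, +3 burnt (F count now 3)
Step 7: +0 fires, +3 burnt (F count now 0)
Fire out after step 7
Initially T: 17, now '.': 24
Total burnt (originally-T cells now '.'): 16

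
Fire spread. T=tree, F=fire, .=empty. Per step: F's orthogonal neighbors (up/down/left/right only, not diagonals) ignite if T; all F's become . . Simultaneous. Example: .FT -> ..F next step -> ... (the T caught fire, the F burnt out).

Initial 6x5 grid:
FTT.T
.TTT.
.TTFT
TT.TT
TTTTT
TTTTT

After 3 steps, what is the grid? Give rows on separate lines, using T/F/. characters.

Step 1: 5 trees catch fire, 2 burn out
  .FT.T
  .TTF.
  .TF.F
  TT.FT
  TTTTT
  TTTTT
Step 2: 6 trees catch fire, 5 burn out
  ..F.T
  .FF..
  .F...
  TT..F
  TTTFT
  TTTTT
Step 3: 4 trees catch fire, 6 burn out
  ....T
  .....
  .....
  TF...
  TTF.F
  TTTFT

....T
.....
.....
TF...
TTF.F
TTTFT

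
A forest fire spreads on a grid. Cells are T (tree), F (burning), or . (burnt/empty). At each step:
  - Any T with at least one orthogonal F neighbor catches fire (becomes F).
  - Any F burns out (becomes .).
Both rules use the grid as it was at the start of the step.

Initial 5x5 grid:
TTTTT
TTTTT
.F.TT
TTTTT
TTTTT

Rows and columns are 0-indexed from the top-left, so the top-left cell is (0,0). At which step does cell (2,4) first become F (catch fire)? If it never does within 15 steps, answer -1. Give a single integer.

Step 1: cell (2,4)='T' (+2 fires, +1 burnt)
Step 2: cell (2,4)='T' (+6 fires, +2 burnt)
Step 3: cell (2,4)='T' (+6 fires, +6 burnt)
Step 4: cell (2,4)='T' (+5 fires, +6 burnt)
Step 5: cell (2,4)='F' (+3 fires, +5 burnt)
  -> target ignites at step 5
Step 6: cell (2,4)='.' (+0 fires, +3 burnt)
  fire out at step 6

5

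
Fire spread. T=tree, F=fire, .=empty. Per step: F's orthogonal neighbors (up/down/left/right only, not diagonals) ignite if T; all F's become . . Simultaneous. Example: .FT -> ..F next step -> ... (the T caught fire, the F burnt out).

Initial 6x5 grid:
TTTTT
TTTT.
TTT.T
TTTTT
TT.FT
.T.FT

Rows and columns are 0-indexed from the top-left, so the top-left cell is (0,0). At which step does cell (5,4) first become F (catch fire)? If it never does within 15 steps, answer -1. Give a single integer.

Step 1: cell (5,4)='F' (+3 fires, +2 burnt)
  -> target ignites at step 1
Step 2: cell (5,4)='.' (+2 fires, +3 burnt)
Step 3: cell (5,4)='.' (+3 fires, +2 burnt)
Step 4: cell (5,4)='.' (+4 fires, +3 burnt)
Step 5: cell (5,4)='.' (+6 fires, +4 burnt)
Step 6: cell (5,4)='.' (+3 fires, +6 burnt)
Step 7: cell (5,4)='.' (+2 fires, +3 burnt)
Step 8: cell (5,4)='.' (+0 fires, +2 burnt)
  fire out at step 8

1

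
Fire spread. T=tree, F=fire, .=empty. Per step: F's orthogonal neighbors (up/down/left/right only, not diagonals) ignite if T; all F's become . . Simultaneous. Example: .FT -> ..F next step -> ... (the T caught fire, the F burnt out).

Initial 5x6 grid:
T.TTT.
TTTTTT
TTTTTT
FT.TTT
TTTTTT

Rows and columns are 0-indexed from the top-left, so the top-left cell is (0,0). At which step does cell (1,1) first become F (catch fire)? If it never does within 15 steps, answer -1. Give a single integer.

Step 1: cell (1,1)='T' (+3 fires, +1 burnt)
Step 2: cell (1,1)='T' (+3 fires, +3 burnt)
Step 3: cell (1,1)='F' (+4 fires, +3 burnt)
  -> target ignites at step 3
Step 4: cell (1,1)='.' (+3 fires, +4 burnt)
Step 5: cell (1,1)='.' (+5 fires, +3 burnt)
Step 6: cell (1,1)='.' (+5 fires, +5 burnt)
Step 7: cell (1,1)='.' (+3 fires, +5 burnt)
Step 8: cell (1,1)='.' (+0 fires, +3 burnt)
  fire out at step 8

3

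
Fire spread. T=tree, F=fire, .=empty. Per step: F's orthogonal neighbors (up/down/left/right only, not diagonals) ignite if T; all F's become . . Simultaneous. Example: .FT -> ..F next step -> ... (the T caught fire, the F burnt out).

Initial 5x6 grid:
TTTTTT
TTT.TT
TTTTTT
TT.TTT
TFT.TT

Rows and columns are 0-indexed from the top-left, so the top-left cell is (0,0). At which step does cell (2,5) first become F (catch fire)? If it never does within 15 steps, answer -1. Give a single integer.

Step 1: cell (2,5)='T' (+3 fires, +1 burnt)
Step 2: cell (2,5)='T' (+2 fires, +3 burnt)
Step 3: cell (2,5)='T' (+3 fires, +2 burnt)
Step 4: cell (2,5)='T' (+4 fires, +3 burnt)
Step 5: cell (2,5)='T' (+4 fires, +4 burnt)
Step 6: cell (2,5)='F' (+4 fires, +4 burnt)
  -> target ignites at step 6
Step 7: cell (2,5)='.' (+4 fires, +4 burnt)
Step 8: cell (2,5)='.' (+2 fires, +4 burnt)
Step 9: cell (2,5)='.' (+0 fires, +2 burnt)
  fire out at step 9

6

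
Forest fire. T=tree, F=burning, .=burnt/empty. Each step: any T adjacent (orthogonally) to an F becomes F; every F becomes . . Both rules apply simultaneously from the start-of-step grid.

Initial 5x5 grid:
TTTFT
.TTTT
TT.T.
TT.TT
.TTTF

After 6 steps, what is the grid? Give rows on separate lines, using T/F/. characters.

Step 1: 5 trees catch fire, 2 burn out
  TTF.F
  .TTFT
  TT.T.
  TT.TF
  .TTF.
Step 2: 6 trees catch fire, 5 burn out
  TF...
  .TF.F
  TT.F.
  TT.F.
  .TF..
Step 3: 3 trees catch fire, 6 burn out
  F....
  .F...
  TT...
  TT...
  .F...
Step 4: 2 trees catch fire, 3 burn out
  .....
  .....
  TF...
  TF...
  .....
Step 5: 2 trees catch fire, 2 burn out
  .....
  .....
  F....
  F....
  .....
Step 6: 0 trees catch fire, 2 burn out
  .....
  .....
  .....
  .....
  .....

.....
.....
.....
.....
.....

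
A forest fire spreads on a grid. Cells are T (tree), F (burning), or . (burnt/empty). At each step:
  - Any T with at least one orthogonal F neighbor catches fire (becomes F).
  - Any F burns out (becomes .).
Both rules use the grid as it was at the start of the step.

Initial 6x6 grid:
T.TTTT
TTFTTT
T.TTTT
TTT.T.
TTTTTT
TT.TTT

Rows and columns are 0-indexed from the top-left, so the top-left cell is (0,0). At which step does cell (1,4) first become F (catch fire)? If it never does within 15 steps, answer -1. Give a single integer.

Step 1: cell (1,4)='T' (+4 fires, +1 burnt)
Step 2: cell (1,4)='F' (+5 fires, +4 burnt)
  -> target ignites at step 2
Step 3: cell (1,4)='.' (+7 fires, +5 burnt)
Step 4: cell (1,4)='.' (+6 fires, +7 burnt)
Step 5: cell (1,4)='.' (+4 fires, +6 burnt)
Step 6: cell (1,4)='.' (+3 fires, +4 burnt)
Step 7: cell (1,4)='.' (+1 fires, +3 burnt)
Step 8: cell (1,4)='.' (+0 fires, +1 burnt)
  fire out at step 8

2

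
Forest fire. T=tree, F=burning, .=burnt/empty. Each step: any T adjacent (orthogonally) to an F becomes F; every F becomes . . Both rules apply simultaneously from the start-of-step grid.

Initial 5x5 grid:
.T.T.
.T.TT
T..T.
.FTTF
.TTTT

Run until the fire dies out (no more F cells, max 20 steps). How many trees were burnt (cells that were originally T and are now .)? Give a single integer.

Step 1: +4 fires, +2 burnt (F count now 4)
Step 2: +3 fires, +4 burnt (F count now 3)
Step 3: +1 fires, +3 burnt (F count now 1)
Step 4: +2 fires, +1 burnt (F count now 2)
Step 5: +0 fires, +2 burnt (F count now 0)
Fire out after step 5
Initially T: 13, now '.': 22
Total burnt (originally-T cells now '.'): 10

Answer: 10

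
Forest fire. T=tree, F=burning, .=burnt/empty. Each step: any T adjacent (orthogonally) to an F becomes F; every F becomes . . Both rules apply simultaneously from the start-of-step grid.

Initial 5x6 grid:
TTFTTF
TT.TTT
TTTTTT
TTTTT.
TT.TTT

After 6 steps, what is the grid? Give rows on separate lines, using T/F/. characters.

Step 1: 4 trees catch fire, 2 burn out
  TF.FF.
  TT.TTF
  TTTTTT
  TTTTT.
  TT.TTT
Step 2: 5 trees catch fire, 4 burn out
  F.....
  TF.FF.
  TTTTTF
  TTTTT.
  TT.TTT
Step 3: 4 trees catch fire, 5 burn out
  ......
  F.....
  TFTFF.
  TTTTT.
  TT.TTT
Step 4: 5 trees catch fire, 4 burn out
  ......
  ......
  F.F...
  TFTFF.
  TT.TTT
Step 5: 5 trees catch fire, 5 burn out
  ......
  ......
  ......
  F.F...
  TF.FFT
Step 6: 2 trees catch fire, 5 burn out
  ......
  ......
  ......
  ......
  F....F

......
......
......
......
F....F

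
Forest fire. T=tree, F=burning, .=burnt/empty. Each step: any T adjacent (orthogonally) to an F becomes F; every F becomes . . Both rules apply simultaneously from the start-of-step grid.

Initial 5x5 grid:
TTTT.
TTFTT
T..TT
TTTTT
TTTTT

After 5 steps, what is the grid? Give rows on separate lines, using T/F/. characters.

Step 1: 3 trees catch fire, 1 burn out
  TTFT.
  TF.FT
  T..TT
  TTTTT
  TTTTT
Step 2: 5 trees catch fire, 3 burn out
  TF.F.
  F...F
  T..FT
  TTTTT
  TTTTT
Step 3: 4 trees catch fire, 5 burn out
  F....
  .....
  F...F
  TTTFT
  TTTTT
Step 4: 4 trees catch fire, 4 burn out
  .....
  .....
  .....
  FTF.F
  TTTFT
Step 5: 4 trees catch fire, 4 burn out
  .....
  .....
  .....
  .F...
  FTF.F

.....
.....
.....
.F...
FTF.F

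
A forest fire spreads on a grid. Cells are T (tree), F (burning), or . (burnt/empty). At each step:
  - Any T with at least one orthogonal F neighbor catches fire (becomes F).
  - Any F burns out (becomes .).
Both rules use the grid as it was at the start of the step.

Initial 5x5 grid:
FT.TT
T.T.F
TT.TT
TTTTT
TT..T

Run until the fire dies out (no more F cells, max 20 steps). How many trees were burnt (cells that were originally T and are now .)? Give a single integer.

Step 1: +4 fires, +2 burnt (F count now 4)
Step 2: +4 fires, +4 burnt (F count now 4)
Step 3: +4 fires, +4 burnt (F count now 4)
Step 4: +3 fires, +4 burnt (F count now 3)
Step 5: +1 fires, +3 burnt (F count now 1)
Step 6: +0 fires, +1 burnt (F count now 0)
Fire out after step 6
Initially T: 17, now '.': 24
Total burnt (originally-T cells now '.'): 16

Answer: 16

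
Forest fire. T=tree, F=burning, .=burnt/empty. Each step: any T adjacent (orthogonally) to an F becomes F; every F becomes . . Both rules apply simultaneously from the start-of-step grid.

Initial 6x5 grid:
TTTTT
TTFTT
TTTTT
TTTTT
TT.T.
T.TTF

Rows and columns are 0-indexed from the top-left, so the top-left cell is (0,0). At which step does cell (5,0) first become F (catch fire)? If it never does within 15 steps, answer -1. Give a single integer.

Step 1: cell (5,0)='T' (+5 fires, +2 burnt)
Step 2: cell (5,0)='T' (+9 fires, +5 burnt)
Step 3: cell (5,0)='T' (+6 fires, +9 burnt)
Step 4: cell (5,0)='T' (+3 fires, +6 burnt)
Step 5: cell (5,0)='T' (+1 fires, +3 burnt)
Step 6: cell (5,0)='F' (+1 fires, +1 burnt)
  -> target ignites at step 6
Step 7: cell (5,0)='.' (+0 fires, +1 burnt)
  fire out at step 7

6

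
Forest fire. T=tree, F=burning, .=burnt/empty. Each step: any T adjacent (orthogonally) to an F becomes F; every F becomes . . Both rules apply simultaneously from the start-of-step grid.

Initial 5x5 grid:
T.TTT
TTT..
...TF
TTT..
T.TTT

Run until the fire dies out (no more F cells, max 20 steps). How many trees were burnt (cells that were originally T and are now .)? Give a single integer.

Step 1: +1 fires, +1 burnt (F count now 1)
Step 2: +0 fires, +1 burnt (F count now 0)
Fire out after step 2
Initially T: 15, now '.': 11
Total burnt (originally-T cells now '.'): 1

Answer: 1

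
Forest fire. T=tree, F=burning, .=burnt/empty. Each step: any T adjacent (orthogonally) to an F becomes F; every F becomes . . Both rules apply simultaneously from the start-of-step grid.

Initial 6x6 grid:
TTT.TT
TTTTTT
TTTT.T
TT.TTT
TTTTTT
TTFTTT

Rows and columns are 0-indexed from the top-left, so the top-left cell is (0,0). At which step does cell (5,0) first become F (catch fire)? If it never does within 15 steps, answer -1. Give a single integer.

Step 1: cell (5,0)='T' (+3 fires, +1 burnt)
Step 2: cell (5,0)='F' (+4 fires, +3 burnt)
  -> target ignites at step 2
Step 3: cell (5,0)='.' (+5 fires, +4 burnt)
Step 4: cell (5,0)='.' (+5 fires, +5 burnt)
Step 5: cell (5,0)='.' (+5 fires, +5 burnt)
Step 6: cell (5,0)='.' (+5 fires, +5 burnt)
Step 7: cell (5,0)='.' (+4 fires, +5 burnt)
Step 8: cell (5,0)='.' (+1 fires, +4 burnt)
Step 9: cell (5,0)='.' (+0 fires, +1 burnt)
  fire out at step 9

2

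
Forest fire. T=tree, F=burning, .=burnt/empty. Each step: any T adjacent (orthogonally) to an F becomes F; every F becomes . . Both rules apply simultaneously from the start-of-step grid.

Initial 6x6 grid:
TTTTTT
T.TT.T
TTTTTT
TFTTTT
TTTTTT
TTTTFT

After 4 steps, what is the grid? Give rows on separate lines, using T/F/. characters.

Step 1: 7 trees catch fire, 2 burn out
  TTTTTT
  T.TT.T
  TFTTTT
  F.FTTT
  TFTTFT
  TTTF.F
Step 2: 10 trees catch fire, 7 burn out
  TTTTTT
  T.TT.T
  F.FTTT
  ...FFT
  F.FF.F
  TFF...
Step 3: 6 trees catch fire, 10 burn out
  TTTTTT
  F.FT.T
  ...FFT
  .....F
  ......
  F.....
Step 4: 4 trees catch fire, 6 burn out
  FTFTTT
  ...F.T
  .....F
  ......
  ......
  ......

FTFTTT
...F.T
.....F
......
......
......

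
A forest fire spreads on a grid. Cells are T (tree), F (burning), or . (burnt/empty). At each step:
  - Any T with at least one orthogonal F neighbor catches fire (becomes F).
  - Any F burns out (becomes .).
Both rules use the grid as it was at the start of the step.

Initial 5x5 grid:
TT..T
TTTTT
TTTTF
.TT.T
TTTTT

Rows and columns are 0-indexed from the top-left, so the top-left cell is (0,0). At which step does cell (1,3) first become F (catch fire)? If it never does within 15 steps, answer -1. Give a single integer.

Step 1: cell (1,3)='T' (+3 fires, +1 burnt)
Step 2: cell (1,3)='F' (+4 fires, +3 burnt)
  -> target ignites at step 2
Step 3: cell (1,3)='.' (+4 fires, +4 burnt)
Step 4: cell (1,3)='.' (+4 fires, +4 burnt)
Step 5: cell (1,3)='.' (+3 fires, +4 burnt)
Step 6: cell (1,3)='.' (+2 fires, +3 burnt)
Step 7: cell (1,3)='.' (+0 fires, +2 burnt)
  fire out at step 7

2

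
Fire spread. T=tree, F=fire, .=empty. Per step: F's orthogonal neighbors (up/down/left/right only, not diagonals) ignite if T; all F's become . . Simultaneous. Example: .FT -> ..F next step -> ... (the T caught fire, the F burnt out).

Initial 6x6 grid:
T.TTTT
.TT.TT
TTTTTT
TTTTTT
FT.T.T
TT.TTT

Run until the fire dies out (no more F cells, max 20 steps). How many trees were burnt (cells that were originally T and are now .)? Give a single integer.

Answer: 28

Derivation:
Step 1: +3 fires, +1 burnt (F count now 3)
Step 2: +3 fires, +3 burnt (F count now 3)
Step 3: +2 fires, +3 burnt (F count now 2)
Step 4: +3 fires, +2 burnt (F count now 3)
Step 5: +4 fires, +3 burnt (F count now 4)
Step 6: +4 fires, +4 burnt (F count now 4)
Step 7: +5 fires, +4 burnt (F count now 5)
Step 8: +3 fires, +5 burnt (F count now 3)
Step 9: +1 fires, +3 burnt (F count now 1)
Step 10: +0 fires, +1 burnt (F count now 0)
Fire out after step 10
Initially T: 29, now '.': 35
Total burnt (originally-T cells now '.'): 28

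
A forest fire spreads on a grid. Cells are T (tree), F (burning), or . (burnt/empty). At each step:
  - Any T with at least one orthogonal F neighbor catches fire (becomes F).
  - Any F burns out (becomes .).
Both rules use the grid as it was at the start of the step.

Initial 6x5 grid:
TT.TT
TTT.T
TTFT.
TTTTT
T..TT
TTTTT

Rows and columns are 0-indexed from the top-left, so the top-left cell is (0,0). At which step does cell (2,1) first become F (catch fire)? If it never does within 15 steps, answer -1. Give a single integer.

Step 1: cell (2,1)='F' (+4 fires, +1 burnt)
  -> target ignites at step 1
Step 2: cell (2,1)='.' (+4 fires, +4 burnt)
Step 3: cell (2,1)='.' (+5 fires, +4 burnt)
Step 4: cell (2,1)='.' (+4 fires, +5 burnt)
Step 5: cell (2,1)='.' (+3 fires, +4 burnt)
Step 6: cell (2,1)='.' (+1 fires, +3 burnt)
Step 7: cell (2,1)='.' (+0 fires, +1 burnt)
  fire out at step 7

1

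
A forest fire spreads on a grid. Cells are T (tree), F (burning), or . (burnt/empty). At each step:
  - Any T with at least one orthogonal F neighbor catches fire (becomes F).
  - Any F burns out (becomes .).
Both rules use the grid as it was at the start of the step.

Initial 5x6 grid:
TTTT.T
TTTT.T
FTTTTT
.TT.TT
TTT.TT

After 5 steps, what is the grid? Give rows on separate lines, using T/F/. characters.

Step 1: 2 trees catch fire, 1 burn out
  TTTT.T
  FTTT.T
  .FTTTT
  .TT.TT
  TTT.TT
Step 2: 4 trees catch fire, 2 burn out
  FTTT.T
  .FTT.T
  ..FTTT
  .FT.TT
  TTT.TT
Step 3: 5 trees catch fire, 4 burn out
  .FTT.T
  ..FT.T
  ...FTT
  ..F.TT
  TFT.TT
Step 4: 5 trees catch fire, 5 burn out
  ..FT.T
  ...F.T
  ....FT
  ....TT
  F.F.TT
Step 5: 3 trees catch fire, 5 burn out
  ...F.T
  .....T
  .....F
  ....FT
  ....TT

...F.T
.....T
.....F
....FT
....TT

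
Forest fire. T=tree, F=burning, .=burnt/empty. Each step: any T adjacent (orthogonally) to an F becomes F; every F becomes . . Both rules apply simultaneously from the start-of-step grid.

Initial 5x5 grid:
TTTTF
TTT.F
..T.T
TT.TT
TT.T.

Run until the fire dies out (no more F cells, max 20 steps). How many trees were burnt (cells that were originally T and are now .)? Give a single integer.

Answer: 12

Derivation:
Step 1: +2 fires, +2 burnt (F count now 2)
Step 2: +2 fires, +2 burnt (F count now 2)
Step 3: +3 fires, +2 burnt (F count now 3)
Step 4: +4 fires, +3 burnt (F count now 4)
Step 5: +1 fires, +4 burnt (F count now 1)
Step 6: +0 fires, +1 burnt (F count now 0)
Fire out after step 6
Initially T: 16, now '.': 21
Total burnt (originally-T cells now '.'): 12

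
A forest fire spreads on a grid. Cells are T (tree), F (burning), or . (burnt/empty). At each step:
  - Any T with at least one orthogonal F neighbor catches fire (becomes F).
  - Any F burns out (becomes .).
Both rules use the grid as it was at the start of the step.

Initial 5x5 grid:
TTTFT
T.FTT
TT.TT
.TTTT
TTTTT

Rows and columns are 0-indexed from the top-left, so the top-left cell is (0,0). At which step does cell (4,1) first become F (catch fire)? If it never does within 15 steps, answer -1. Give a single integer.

Step 1: cell (4,1)='T' (+3 fires, +2 burnt)
Step 2: cell (4,1)='T' (+3 fires, +3 burnt)
Step 3: cell (4,1)='T' (+3 fires, +3 burnt)
Step 4: cell (4,1)='T' (+4 fires, +3 burnt)
Step 5: cell (4,1)='T' (+4 fires, +4 burnt)
Step 6: cell (4,1)='F' (+2 fires, +4 burnt)
  -> target ignites at step 6
Step 7: cell (4,1)='.' (+1 fires, +2 burnt)
Step 8: cell (4,1)='.' (+0 fires, +1 burnt)
  fire out at step 8

6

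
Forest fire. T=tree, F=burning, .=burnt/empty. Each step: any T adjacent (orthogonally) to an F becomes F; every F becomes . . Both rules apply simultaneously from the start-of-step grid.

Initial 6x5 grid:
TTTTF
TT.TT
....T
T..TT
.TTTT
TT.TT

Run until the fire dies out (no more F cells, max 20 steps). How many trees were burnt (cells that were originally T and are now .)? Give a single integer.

Step 1: +2 fires, +1 burnt (F count now 2)
Step 2: +3 fires, +2 burnt (F count now 3)
Step 3: +2 fires, +3 burnt (F count now 2)
Step 4: +4 fires, +2 burnt (F count now 4)
Step 5: +3 fires, +4 burnt (F count now 3)
Step 6: +2 fires, +3 burnt (F count now 2)
Step 7: +1 fires, +2 burnt (F count now 1)
Step 8: +1 fires, +1 burnt (F count now 1)
Step 9: +1 fires, +1 burnt (F count now 1)
Step 10: +0 fires, +1 burnt (F count now 0)
Fire out after step 10
Initially T: 20, now '.': 29
Total burnt (originally-T cells now '.'): 19

Answer: 19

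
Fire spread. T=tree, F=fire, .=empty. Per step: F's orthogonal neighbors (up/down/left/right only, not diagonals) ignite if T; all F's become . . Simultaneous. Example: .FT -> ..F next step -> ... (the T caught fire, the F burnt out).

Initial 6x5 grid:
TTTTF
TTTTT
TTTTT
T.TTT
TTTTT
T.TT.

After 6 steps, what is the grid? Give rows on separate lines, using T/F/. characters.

Step 1: 2 trees catch fire, 1 burn out
  TTTF.
  TTTTF
  TTTTT
  T.TTT
  TTTTT
  T.TT.
Step 2: 3 trees catch fire, 2 burn out
  TTF..
  TTTF.
  TTTTF
  T.TTT
  TTTTT
  T.TT.
Step 3: 4 trees catch fire, 3 burn out
  TF...
  TTF..
  TTTF.
  T.TTF
  TTTTT
  T.TT.
Step 4: 5 trees catch fire, 4 burn out
  F....
  TF...
  TTF..
  T.TF.
  TTTTF
  T.TT.
Step 5: 4 trees catch fire, 5 burn out
  .....
  F....
  TF...
  T.F..
  TTTF.
  T.TT.
Step 6: 3 trees catch fire, 4 burn out
  .....
  .....
  F....
  T....
  TTF..
  T.TF.

.....
.....
F....
T....
TTF..
T.TF.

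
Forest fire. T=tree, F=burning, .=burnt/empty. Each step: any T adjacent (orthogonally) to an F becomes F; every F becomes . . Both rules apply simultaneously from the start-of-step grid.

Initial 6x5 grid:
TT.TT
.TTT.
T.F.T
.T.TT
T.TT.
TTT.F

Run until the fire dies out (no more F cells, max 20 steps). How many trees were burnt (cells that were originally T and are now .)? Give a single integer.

Step 1: +1 fires, +2 burnt (F count now 1)
Step 2: +2 fires, +1 burnt (F count now 2)
Step 3: +2 fires, +2 burnt (F count now 2)
Step 4: +2 fires, +2 burnt (F count now 2)
Step 5: +0 fires, +2 burnt (F count now 0)
Fire out after step 5
Initially T: 18, now '.': 19
Total burnt (originally-T cells now '.'): 7

Answer: 7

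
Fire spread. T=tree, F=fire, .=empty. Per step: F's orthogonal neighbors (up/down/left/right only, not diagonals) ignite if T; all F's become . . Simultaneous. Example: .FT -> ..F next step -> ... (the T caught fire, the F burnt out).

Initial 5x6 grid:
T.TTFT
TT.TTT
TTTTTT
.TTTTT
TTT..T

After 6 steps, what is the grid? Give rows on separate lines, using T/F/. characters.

Step 1: 3 trees catch fire, 1 burn out
  T.TF.F
  TT.TFT
  TTTTTT
  .TTTTT
  TTT..T
Step 2: 4 trees catch fire, 3 burn out
  T.F...
  TT.F.F
  TTTTFT
  .TTTTT
  TTT..T
Step 3: 3 trees catch fire, 4 burn out
  T.....
  TT....
  TTTF.F
  .TTTFT
  TTT..T
Step 4: 3 trees catch fire, 3 burn out
  T.....
  TT....
  TTF...
  .TTF.F
  TTT..T
Step 5: 3 trees catch fire, 3 burn out
  T.....
  TT....
  TF....
  .TF...
  TTT..F
Step 6: 4 trees catch fire, 3 burn out
  T.....
  TF....
  F.....
  .F....
  TTF...

T.....
TF....
F.....
.F....
TTF...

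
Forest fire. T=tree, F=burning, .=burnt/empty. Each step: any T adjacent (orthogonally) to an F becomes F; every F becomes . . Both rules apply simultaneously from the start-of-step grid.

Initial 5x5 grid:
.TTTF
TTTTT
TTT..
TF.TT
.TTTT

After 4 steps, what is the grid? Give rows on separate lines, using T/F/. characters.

Step 1: 5 trees catch fire, 2 burn out
  .TTF.
  TTTTF
  TFT..
  F..TT
  .FTTT
Step 2: 6 trees catch fire, 5 burn out
  .TF..
  TFTF.
  F.F..
  ...TT
  ..FTT
Step 3: 4 trees catch fire, 6 burn out
  .F...
  F.F..
  .....
  ...TT
  ...FT
Step 4: 2 trees catch fire, 4 burn out
  .....
  .....
  .....
  ...FT
  ....F

.....
.....
.....
...FT
....F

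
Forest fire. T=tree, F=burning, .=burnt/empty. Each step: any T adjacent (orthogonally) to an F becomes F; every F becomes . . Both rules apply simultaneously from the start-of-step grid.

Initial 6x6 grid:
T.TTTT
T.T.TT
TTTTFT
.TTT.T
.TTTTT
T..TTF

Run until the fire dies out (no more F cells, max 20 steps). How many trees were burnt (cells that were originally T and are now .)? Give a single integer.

Answer: 25

Derivation:
Step 1: +5 fires, +2 burnt (F count now 5)
Step 2: +7 fires, +5 burnt (F count now 7)
Step 3: +6 fires, +7 burnt (F count now 6)
Step 4: +4 fires, +6 burnt (F count now 4)
Step 5: +2 fires, +4 burnt (F count now 2)
Step 6: +1 fires, +2 burnt (F count now 1)
Step 7: +0 fires, +1 burnt (F count now 0)
Fire out after step 7
Initially T: 26, now '.': 35
Total burnt (originally-T cells now '.'): 25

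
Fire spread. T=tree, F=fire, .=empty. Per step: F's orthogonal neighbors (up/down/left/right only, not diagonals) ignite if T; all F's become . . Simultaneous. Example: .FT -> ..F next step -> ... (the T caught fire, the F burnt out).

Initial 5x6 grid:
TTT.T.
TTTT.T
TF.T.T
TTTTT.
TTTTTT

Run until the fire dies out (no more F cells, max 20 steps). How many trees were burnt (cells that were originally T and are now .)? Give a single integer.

Answer: 20

Derivation:
Step 1: +3 fires, +1 burnt (F count now 3)
Step 2: +6 fires, +3 burnt (F count now 6)
Step 3: +6 fires, +6 burnt (F count now 6)
Step 4: +3 fires, +6 burnt (F count now 3)
Step 5: +1 fires, +3 burnt (F count now 1)
Step 6: +1 fires, +1 burnt (F count now 1)
Step 7: +0 fires, +1 burnt (F count now 0)
Fire out after step 7
Initially T: 23, now '.': 27
Total burnt (originally-T cells now '.'): 20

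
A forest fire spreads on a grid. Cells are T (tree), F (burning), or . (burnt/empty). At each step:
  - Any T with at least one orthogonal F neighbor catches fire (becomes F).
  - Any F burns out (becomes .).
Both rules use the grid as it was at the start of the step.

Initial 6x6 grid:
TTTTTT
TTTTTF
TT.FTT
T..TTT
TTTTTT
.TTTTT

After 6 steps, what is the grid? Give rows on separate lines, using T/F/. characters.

Step 1: 6 trees catch fire, 2 burn out
  TTTTTF
  TTTFF.
  TT..FF
  T..FTT
  TTTTTT
  .TTTTT
Step 2: 6 trees catch fire, 6 burn out
  TTTFF.
  TTF...
  TT....
  T...FF
  TTTFTT
  .TTTTT
Step 3: 6 trees catch fire, 6 burn out
  TTF...
  TF....
  TT....
  T.....
  TTF.FF
  .TTFTT
Step 4: 7 trees catch fire, 6 burn out
  TF....
  F.....
  TF....
  T.....
  TF....
  .TF.FF
Step 5: 4 trees catch fire, 7 burn out
  F.....
  ......
  F.....
  T.....
  F.....
  .F....
Step 6: 1 trees catch fire, 4 burn out
  ......
  ......
  ......
  F.....
  ......
  ......

......
......
......
F.....
......
......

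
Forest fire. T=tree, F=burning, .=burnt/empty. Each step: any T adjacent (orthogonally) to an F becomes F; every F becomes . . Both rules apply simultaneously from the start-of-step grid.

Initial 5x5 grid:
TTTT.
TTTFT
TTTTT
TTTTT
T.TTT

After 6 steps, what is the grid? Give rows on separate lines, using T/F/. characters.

Step 1: 4 trees catch fire, 1 burn out
  TTTF.
  TTF.F
  TTTFT
  TTTTT
  T.TTT
Step 2: 5 trees catch fire, 4 burn out
  TTF..
  TF...
  TTF.F
  TTTFT
  T.TTT
Step 3: 6 trees catch fire, 5 burn out
  TF...
  F....
  TF...
  TTF.F
  T.TFT
Step 4: 5 trees catch fire, 6 burn out
  F....
  .....
  F....
  TF...
  T.F.F
Step 5: 1 trees catch fire, 5 burn out
  .....
  .....
  .....
  F....
  T....
Step 6: 1 trees catch fire, 1 burn out
  .....
  .....
  .....
  .....
  F....

.....
.....
.....
.....
F....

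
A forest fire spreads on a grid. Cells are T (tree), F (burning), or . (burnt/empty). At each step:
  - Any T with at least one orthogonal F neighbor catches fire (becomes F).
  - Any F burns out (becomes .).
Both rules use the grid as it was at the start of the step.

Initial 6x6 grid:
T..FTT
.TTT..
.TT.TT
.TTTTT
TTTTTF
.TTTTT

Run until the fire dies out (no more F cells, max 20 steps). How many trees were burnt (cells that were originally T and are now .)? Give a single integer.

Step 1: +5 fires, +2 burnt (F count now 5)
Step 2: +6 fires, +5 burnt (F count now 6)
Step 3: +6 fires, +6 burnt (F count now 6)
Step 4: +4 fires, +6 burnt (F count now 4)
Step 5: +3 fires, +4 burnt (F count now 3)
Step 6: +0 fires, +3 burnt (F count now 0)
Fire out after step 6
Initially T: 25, now '.': 35
Total burnt (originally-T cells now '.'): 24

Answer: 24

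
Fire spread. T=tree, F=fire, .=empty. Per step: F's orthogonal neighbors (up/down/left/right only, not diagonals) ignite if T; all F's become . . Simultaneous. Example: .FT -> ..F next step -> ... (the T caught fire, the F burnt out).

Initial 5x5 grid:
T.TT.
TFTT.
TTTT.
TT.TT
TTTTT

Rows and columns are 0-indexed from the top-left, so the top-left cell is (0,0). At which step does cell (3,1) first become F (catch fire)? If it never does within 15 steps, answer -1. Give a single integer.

Step 1: cell (3,1)='T' (+3 fires, +1 burnt)
Step 2: cell (3,1)='F' (+6 fires, +3 burnt)
  -> target ignites at step 2
Step 3: cell (3,1)='.' (+4 fires, +6 burnt)
Step 4: cell (3,1)='.' (+3 fires, +4 burnt)
Step 5: cell (3,1)='.' (+2 fires, +3 burnt)
Step 6: cell (3,1)='.' (+1 fires, +2 burnt)
Step 7: cell (3,1)='.' (+0 fires, +1 burnt)
  fire out at step 7

2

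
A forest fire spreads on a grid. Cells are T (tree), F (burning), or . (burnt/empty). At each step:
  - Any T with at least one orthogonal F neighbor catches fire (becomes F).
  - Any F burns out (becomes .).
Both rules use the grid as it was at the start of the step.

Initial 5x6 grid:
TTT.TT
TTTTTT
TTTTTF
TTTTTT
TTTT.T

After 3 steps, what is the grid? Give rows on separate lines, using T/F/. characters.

Step 1: 3 trees catch fire, 1 burn out
  TTT.TT
  TTTTTF
  TTTTF.
  TTTTTF
  TTTT.T
Step 2: 5 trees catch fire, 3 burn out
  TTT.TF
  TTTTF.
  TTTF..
  TTTTF.
  TTTT.F
Step 3: 4 trees catch fire, 5 burn out
  TTT.F.
  TTTF..
  TTF...
  TTTF..
  TTTT..

TTT.F.
TTTF..
TTF...
TTTF..
TTTT..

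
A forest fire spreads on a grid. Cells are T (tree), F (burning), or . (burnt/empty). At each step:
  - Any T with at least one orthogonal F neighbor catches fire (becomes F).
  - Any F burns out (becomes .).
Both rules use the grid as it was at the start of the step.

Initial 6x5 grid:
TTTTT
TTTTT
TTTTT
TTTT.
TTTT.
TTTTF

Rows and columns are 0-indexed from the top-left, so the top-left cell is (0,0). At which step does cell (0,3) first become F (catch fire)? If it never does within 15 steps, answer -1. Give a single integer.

Step 1: cell (0,3)='T' (+1 fires, +1 burnt)
Step 2: cell (0,3)='T' (+2 fires, +1 burnt)
Step 3: cell (0,3)='T' (+3 fires, +2 burnt)
Step 4: cell (0,3)='T' (+4 fires, +3 burnt)
Step 5: cell (0,3)='T' (+5 fires, +4 burnt)
Step 6: cell (0,3)='F' (+5 fires, +5 burnt)
  -> target ignites at step 6
Step 7: cell (0,3)='.' (+4 fires, +5 burnt)
Step 8: cell (0,3)='.' (+2 fires, +4 burnt)
Step 9: cell (0,3)='.' (+1 fires, +2 burnt)
Step 10: cell (0,3)='.' (+0 fires, +1 burnt)
  fire out at step 10

6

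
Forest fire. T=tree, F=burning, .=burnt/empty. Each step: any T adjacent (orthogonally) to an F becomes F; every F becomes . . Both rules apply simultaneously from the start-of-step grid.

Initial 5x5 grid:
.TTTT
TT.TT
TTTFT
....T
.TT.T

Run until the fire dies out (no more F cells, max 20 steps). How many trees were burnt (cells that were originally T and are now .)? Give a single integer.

Step 1: +3 fires, +1 burnt (F count now 3)
Step 2: +4 fires, +3 burnt (F count now 4)
Step 3: +5 fires, +4 burnt (F count now 5)
Step 4: +2 fires, +5 burnt (F count now 2)
Step 5: +0 fires, +2 burnt (F count now 0)
Fire out after step 5
Initially T: 16, now '.': 23
Total burnt (originally-T cells now '.'): 14

Answer: 14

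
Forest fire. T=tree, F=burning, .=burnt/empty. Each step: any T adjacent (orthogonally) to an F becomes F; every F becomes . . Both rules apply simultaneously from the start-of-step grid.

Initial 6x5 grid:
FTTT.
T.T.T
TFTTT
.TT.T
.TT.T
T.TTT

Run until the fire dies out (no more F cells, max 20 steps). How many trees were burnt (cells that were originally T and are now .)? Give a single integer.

Answer: 19

Derivation:
Step 1: +5 fires, +2 burnt (F count now 5)
Step 2: +5 fires, +5 burnt (F count now 5)
Step 3: +3 fires, +5 burnt (F count now 3)
Step 4: +3 fires, +3 burnt (F count now 3)
Step 5: +2 fires, +3 burnt (F count now 2)
Step 6: +1 fires, +2 burnt (F count now 1)
Step 7: +0 fires, +1 burnt (F count now 0)
Fire out after step 7
Initially T: 20, now '.': 29
Total burnt (originally-T cells now '.'): 19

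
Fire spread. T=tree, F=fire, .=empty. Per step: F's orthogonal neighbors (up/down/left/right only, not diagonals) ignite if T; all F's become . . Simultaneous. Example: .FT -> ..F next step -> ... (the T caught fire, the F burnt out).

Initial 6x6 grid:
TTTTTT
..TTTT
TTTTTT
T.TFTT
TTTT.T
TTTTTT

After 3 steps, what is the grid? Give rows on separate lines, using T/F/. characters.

Step 1: 4 trees catch fire, 1 burn out
  TTTTTT
  ..TTTT
  TTTFTT
  T.F.FT
  TTTF.T
  TTTTTT
Step 2: 6 trees catch fire, 4 burn out
  TTTTTT
  ..TFTT
  TTF.FT
  T....F
  TTF..T
  TTTFTT
Step 3: 9 trees catch fire, 6 burn out
  TTTFTT
  ..F.FT
  TF...F
  T.....
  TF...F
  TTF.FT

TTTFTT
..F.FT
TF...F
T.....
TF...F
TTF.FT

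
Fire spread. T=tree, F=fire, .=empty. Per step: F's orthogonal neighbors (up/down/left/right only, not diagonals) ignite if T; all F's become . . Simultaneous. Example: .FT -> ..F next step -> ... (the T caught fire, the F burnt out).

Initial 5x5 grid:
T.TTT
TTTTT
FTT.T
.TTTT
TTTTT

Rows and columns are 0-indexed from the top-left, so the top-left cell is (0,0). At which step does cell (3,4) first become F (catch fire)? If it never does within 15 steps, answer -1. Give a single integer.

Step 1: cell (3,4)='T' (+2 fires, +1 burnt)
Step 2: cell (3,4)='T' (+4 fires, +2 burnt)
Step 3: cell (3,4)='T' (+3 fires, +4 burnt)
Step 4: cell (3,4)='T' (+5 fires, +3 burnt)
Step 5: cell (3,4)='F' (+4 fires, +5 burnt)
  -> target ignites at step 5
Step 6: cell (3,4)='.' (+3 fires, +4 burnt)
Step 7: cell (3,4)='.' (+0 fires, +3 burnt)
  fire out at step 7

5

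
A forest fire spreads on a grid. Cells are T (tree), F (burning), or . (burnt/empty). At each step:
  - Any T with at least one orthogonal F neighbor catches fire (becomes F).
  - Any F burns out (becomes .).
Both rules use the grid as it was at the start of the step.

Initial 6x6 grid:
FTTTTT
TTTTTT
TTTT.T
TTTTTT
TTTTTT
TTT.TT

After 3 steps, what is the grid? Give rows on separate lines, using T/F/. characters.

Step 1: 2 trees catch fire, 1 burn out
  .FTTTT
  FTTTTT
  TTTT.T
  TTTTTT
  TTTTTT
  TTT.TT
Step 2: 3 trees catch fire, 2 burn out
  ..FTTT
  .FTTTT
  FTTT.T
  TTTTTT
  TTTTTT
  TTT.TT
Step 3: 4 trees catch fire, 3 burn out
  ...FTT
  ..FTTT
  .FTT.T
  FTTTTT
  TTTTTT
  TTT.TT

...FTT
..FTTT
.FTT.T
FTTTTT
TTTTTT
TTT.TT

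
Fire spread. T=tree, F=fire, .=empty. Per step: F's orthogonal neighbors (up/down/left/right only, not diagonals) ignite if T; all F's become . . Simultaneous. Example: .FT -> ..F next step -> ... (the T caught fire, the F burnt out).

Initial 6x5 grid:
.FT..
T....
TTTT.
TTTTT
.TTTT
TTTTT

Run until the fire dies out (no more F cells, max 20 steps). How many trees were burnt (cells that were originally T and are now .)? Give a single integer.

Answer: 1

Derivation:
Step 1: +1 fires, +1 burnt (F count now 1)
Step 2: +0 fires, +1 burnt (F count now 0)
Fire out after step 2
Initially T: 20, now '.': 11
Total burnt (originally-T cells now '.'): 1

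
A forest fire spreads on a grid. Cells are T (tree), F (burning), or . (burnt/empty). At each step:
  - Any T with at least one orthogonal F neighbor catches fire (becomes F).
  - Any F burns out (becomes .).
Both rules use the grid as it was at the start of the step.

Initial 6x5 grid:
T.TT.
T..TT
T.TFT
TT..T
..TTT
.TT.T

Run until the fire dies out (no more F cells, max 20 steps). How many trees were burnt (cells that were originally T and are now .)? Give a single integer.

Step 1: +3 fires, +1 burnt (F count now 3)
Step 2: +3 fires, +3 burnt (F count now 3)
Step 3: +2 fires, +3 burnt (F count now 2)
Step 4: +2 fires, +2 burnt (F count now 2)
Step 5: +1 fires, +2 burnt (F count now 1)
Step 6: +1 fires, +1 burnt (F count now 1)
Step 7: +1 fires, +1 burnt (F count now 1)
Step 8: +0 fires, +1 burnt (F count now 0)
Fire out after step 8
Initially T: 18, now '.': 25
Total burnt (originally-T cells now '.'): 13

Answer: 13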